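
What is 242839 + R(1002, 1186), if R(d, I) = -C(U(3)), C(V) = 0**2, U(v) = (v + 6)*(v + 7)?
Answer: 242839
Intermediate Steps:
U(v) = (6 + v)*(7 + v)
C(V) = 0
R(d, I) = 0 (R(d, I) = -1*0 = 0)
242839 + R(1002, 1186) = 242839 + 0 = 242839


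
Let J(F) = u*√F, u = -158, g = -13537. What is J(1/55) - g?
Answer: 13537 - 158*√55/55 ≈ 13516.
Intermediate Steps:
J(F) = -158*√F
J(1/55) - g = -158*√55/55 - 1*(-13537) = -158*√55/55 + 13537 = 13537 - 158*√55/55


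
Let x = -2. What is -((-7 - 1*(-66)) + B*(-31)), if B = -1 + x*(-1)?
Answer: -28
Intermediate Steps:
B = 1 (B = -1 - 2*(-1) = -1 + 2 = 1)
-((-7 - 1*(-66)) + B*(-31)) = -((-7 - 1*(-66)) + 1*(-31)) = -((-7 + 66) - 31) = -(59 - 31) = -1*28 = -28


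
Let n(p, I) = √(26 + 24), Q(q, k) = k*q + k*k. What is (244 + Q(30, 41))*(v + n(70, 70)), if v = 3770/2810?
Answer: 1189435/281 + 15775*√2 ≈ 26542.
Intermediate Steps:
Q(q, k) = k² + k*q (Q(q, k) = k*q + k² = k² + k*q)
v = 377/281 (v = 3770*(1/2810) = 377/281 ≈ 1.3416)
n(p, I) = 5*√2 (n(p, I) = √50 = 5*√2)
(244 + Q(30, 41))*(v + n(70, 70)) = (244 + 41*(41 + 30))*(377/281 + 5*√2) = (244 + 41*71)*(377/281 + 5*√2) = (244 + 2911)*(377/281 + 5*√2) = 3155*(377/281 + 5*√2) = 1189435/281 + 15775*√2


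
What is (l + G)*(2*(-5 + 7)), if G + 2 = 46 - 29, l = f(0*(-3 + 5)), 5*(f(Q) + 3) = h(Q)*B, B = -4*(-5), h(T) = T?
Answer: 48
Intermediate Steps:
B = 20
f(Q) = -3 + 4*Q (f(Q) = -3 + (Q*20)/5 = -3 + (20*Q)/5 = -3 + 4*Q)
l = -3 (l = -3 + 4*(0*(-3 + 5)) = -3 + 4*(0*2) = -3 + 4*0 = -3 + 0 = -3)
G = 15 (G = -2 + (46 - 29) = -2 + 17 = 15)
(l + G)*(2*(-5 + 7)) = (-3 + 15)*(2*(-5 + 7)) = 12*(2*2) = 12*4 = 48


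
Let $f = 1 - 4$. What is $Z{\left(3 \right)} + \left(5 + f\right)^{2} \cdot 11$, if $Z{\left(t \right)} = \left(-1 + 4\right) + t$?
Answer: $50$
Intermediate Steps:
$f = -3$
$Z{\left(t \right)} = 3 + t$
$Z{\left(3 \right)} + \left(5 + f\right)^{2} \cdot 11 = \left(3 + 3\right) + \left(5 - 3\right)^{2} \cdot 11 = 6 + 2^{2} \cdot 11 = 6 + 4 \cdot 11 = 6 + 44 = 50$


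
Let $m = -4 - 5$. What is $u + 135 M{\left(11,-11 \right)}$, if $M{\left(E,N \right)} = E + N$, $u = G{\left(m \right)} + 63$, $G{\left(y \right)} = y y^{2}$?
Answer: $-666$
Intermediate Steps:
$m = -9$ ($m = -4 - 5 = -9$)
$G{\left(y \right)} = y^{3}$
$u = -666$ ($u = \left(-9\right)^{3} + 63 = -729 + 63 = -666$)
$u + 135 M{\left(11,-11 \right)} = -666 + 135 \left(11 - 11\right) = -666 + 135 \cdot 0 = -666 + 0 = -666$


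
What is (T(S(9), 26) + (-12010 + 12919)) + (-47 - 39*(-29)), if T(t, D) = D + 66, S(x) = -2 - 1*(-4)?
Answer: 2085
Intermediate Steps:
S(x) = 2 (S(x) = -2 + 4 = 2)
T(t, D) = 66 + D
(T(S(9), 26) + (-12010 + 12919)) + (-47 - 39*(-29)) = ((66 + 26) + (-12010 + 12919)) + (-47 - 39*(-29)) = (92 + 909) + (-47 + 1131) = 1001 + 1084 = 2085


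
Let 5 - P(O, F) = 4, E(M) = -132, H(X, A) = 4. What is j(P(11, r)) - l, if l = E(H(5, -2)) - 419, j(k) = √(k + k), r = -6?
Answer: 551 + √2 ≈ 552.41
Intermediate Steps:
P(O, F) = 1 (P(O, F) = 5 - 1*4 = 5 - 4 = 1)
j(k) = √2*√k (j(k) = √(2*k) = √2*√k)
l = -551 (l = -132 - 419 = -551)
j(P(11, r)) - l = √2*√1 - 1*(-551) = √2*1 + 551 = √2 + 551 = 551 + √2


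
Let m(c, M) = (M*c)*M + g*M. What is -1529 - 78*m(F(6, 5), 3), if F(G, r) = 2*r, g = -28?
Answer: -1997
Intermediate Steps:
m(c, M) = -28*M + c*M² (m(c, M) = (M*c)*M - 28*M = c*M² - 28*M = -28*M + c*M²)
-1529 - 78*m(F(6, 5), 3) = -1529 - 234*(-28 + 3*(2*5)) = -1529 - 234*(-28 + 3*10) = -1529 - 234*(-28 + 30) = -1529 - 234*2 = -1529 - 78*6 = -1529 - 468 = -1997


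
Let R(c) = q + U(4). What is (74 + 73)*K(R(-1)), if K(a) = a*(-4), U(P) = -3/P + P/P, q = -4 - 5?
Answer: 5145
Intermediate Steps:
q = -9
U(P) = 1 - 3/P (U(P) = -3/P + 1 = 1 - 3/P)
R(c) = -35/4 (R(c) = -9 + (-3 + 4)/4 = -9 + (¼)*1 = -9 + ¼ = -35/4)
K(a) = -4*a
(74 + 73)*K(R(-1)) = (74 + 73)*(-4*(-35/4)) = 147*35 = 5145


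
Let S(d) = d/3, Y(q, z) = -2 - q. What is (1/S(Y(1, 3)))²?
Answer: 1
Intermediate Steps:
S(d) = d/3 (S(d) = d*(⅓) = d/3)
(1/S(Y(1, 3)))² = (1/((-2 - 1*1)/3))² = (1/((-2 - 1)/3))² = (1/((⅓)*(-3)))² = (1/(-1))² = (-1)² = 1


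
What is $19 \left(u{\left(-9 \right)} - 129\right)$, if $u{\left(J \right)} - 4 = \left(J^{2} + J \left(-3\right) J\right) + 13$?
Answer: $-5206$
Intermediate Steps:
$u{\left(J \right)} = 17 - 2 J^{2}$ ($u{\left(J \right)} = 4 + \left(\left(J^{2} + J \left(-3\right) J\right) + 13\right) = 4 + \left(\left(J^{2} + - 3 J J\right) + 13\right) = 4 + \left(\left(J^{2} - 3 J^{2}\right) + 13\right) = 4 - \left(-13 + 2 J^{2}\right) = 17 - 2 J^{2}$)
$19 \left(u{\left(-9 \right)} - 129\right) = 19 \left(\left(17 - 2 \left(-9\right)^{2}\right) - 129\right) = 19 \left(\left(17 - 162\right) - 129\right) = 19 \left(-145 - 129\right) = 19 \left(-274\right) = -5206$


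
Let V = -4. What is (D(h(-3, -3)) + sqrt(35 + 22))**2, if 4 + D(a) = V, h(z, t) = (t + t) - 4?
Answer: (8 - sqrt(57))**2 ≈ 0.20265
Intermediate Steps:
h(z, t) = -4 + 2*t (h(z, t) = 2*t - 4 = -4 + 2*t)
D(a) = -8 (D(a) = -4 - 4 = -8)
(D(h(-3, -3)) + sqrt(35 + 22))**2 = (-8 + sqrt(35 + 22))**2 = (-8 + sqrt(57))**2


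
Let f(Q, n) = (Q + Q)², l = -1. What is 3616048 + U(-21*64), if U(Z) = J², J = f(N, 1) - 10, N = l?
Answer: 3616084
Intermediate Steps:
N = -1
f(Q, n) = 4*Q² (f(Q, n) = (2*Q)² = 4*Q²)
J = -6 (J = 4*(-1)² - 10 = 4*1 - 10 = 4 - 10 = -6)
U(Z) = 36 (U(Z) = (-6)² = 36)
3616048 + U(-21*64) = 3616048 + 36 = 3616084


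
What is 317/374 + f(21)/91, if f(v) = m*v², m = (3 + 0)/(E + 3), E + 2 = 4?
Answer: 91291/24310 ≈ 3.7553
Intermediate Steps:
E = 2 (E = -2 + 4 = 2)
m = ⅗ (m = (3 + 0)/(2 + 3) = 3/5 = 3*(⅕) = ⅗ ≈ 0.60000)
f(v) = 3*v²/5
317/374 + f(21)/91 = 317/374 + ((⅗)*21²)/91 = 317*(1/374) + ((⅗)*441)*(1/91) = 317/374 + (1323/5)*(1/91) = 317/374 + 189/65 = 91291/24310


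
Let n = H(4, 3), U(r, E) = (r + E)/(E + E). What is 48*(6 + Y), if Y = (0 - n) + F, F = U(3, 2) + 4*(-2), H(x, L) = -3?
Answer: 108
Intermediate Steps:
U(r, E) = (E + r)/(2*E) (U(r, E) = (E + r)/((2*E)) = (E + r)*(1/(2*E)) = (E + r)/(2*E))
n = -3
F = -27/4 (F = (½)*(2 + 3)/2 + 4*(-2) = (½)*(½)*5 - 8 = 5/4 - 8 = -27/4 ≈ -6.7500)
Y = -15/4 (Y = (0 - 1*(-3)) - 27/4 = (0 + 3) - 27/4 = 3 - 27/4 = -15/4 ≈ -3.7500)
48*(6 + Y) = 48*(6 - 15/4) = 48*(9/4) = 108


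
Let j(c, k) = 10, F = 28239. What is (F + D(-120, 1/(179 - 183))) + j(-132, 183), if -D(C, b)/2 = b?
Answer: 56499/2 ≈ 28250.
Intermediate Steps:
D(C, b) = -2*b
(F + D(-120, 1/(179 - 183))) + j(-132, 183) = (28239 - 2/(179 - 183)) + 10 = (28239 - 2/(-4)) + 10 = (28239 - 2*(-¼)) + 10 = (28239 + ½) + 10 = 56479/2 + 10 = 56499/2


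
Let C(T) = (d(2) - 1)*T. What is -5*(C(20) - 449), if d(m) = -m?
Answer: 2545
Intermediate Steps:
C(T) = -3*T (C(T) = (-1*2 - 1)*T = (-2 - 1)*T = -3*T)
-5*(C(20) - 449) = -5*(-3*20 - 449) = -5*(-60 - 449) = -5*(-509) = 2545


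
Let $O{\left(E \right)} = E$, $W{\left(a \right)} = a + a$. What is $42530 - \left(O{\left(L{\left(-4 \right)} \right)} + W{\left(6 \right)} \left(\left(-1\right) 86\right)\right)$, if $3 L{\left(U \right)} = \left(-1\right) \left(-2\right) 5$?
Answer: $\frac{130676}{3} \approx 43559.0$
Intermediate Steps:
$W{\left(a \right)} = 2 a$
$L{\left(U \right)} = \frac{10}{3}$ ($L{\left(U \right)} = \frac{\left(-1\right) \left(-2\right) 5}{3} = \frac{2 \cdot 5}{3} = \frac{1}{3} \cdot 10 = \frac{10}{3}$)
$42530 - \left(O{\left(L{\left(-4 \right)} \right)} + W{\left(6 \right)} \left(\left(-1\right) 86\right)\right) = 42530 - \left(\frac{10}{3} + 2 \cdot 6 \left(\left(-1\right) 86\right)\right) = 42530 - \left(\frac{10}{3} + 12 \left(-86\right)\right) = 42530 - \left(\frac{10}{3} - 1032\right) = 42530 - - \frac{3086}{3} = 42530 + \frac{3086}{3} = \frac{130676}{3}$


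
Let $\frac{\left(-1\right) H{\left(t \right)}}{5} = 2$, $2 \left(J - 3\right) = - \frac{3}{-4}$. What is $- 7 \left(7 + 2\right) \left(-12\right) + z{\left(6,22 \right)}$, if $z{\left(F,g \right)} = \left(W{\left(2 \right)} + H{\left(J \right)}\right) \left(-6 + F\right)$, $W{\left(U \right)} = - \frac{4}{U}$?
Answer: $756$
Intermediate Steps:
$J = \frac{27}{8}$ ($J = 3 + \frac{\left(-3\right) \frac{1}{-4}}{2} = 3 + \frac{\left(-3\right) \left(- \frac{1}{4}\right)}{2} = 3 + \frac{1}{2} \cdot \frac{3}{4} = 3 + \frac{3}{8} = \frac{27}{8} \approx 3.375$)
$H{\left(t \right)} = -10$ ($H{\left(t \right)} = \left(-5\right) 2 = -10$)
$z{\left(F,g \right)} = 72 - 12 F$ ($z{\left(F,g \right)} = \left(- \frac{4}{2} - 10\right) \left(-6 + F\right) = \left(\left(-4\right) \frac{1}{2} - 10\right) \left(-6 + F\right) = \left(-2 - 10\right) \left(-6 + F\right) = - 12 \left(-6 + F\right) = 72 - 12 F$)
$- 7 \left(7 + 2\right) \left(-12\right) + z{\left(6,22 \right)} = - 7 \left(7 + 2\right) \left(-12\right) + \left(72 - 72\right) = \left(-7\right) 9 \left(-12\right) + \left(72 - 72\right) = \left(-63\right) \left(-12\right) + 0 = 756 + 0 = 756$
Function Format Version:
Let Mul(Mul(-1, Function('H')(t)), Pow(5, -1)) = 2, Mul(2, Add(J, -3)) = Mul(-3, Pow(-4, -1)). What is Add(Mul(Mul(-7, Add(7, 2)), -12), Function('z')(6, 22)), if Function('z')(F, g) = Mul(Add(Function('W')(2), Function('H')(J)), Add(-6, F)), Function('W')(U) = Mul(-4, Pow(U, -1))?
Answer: 756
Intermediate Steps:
J = Rational(27, 8) (J = Add(3, Mul(Rational(1, 2), Mul(-3, Pow(-4, -1)))) = Add(3, Mul(Rational(1, 2), Mul(-3, Rational(-1, 4)))) = Add(3, Mul(Rational(1, 2), Rational(3, 4))) = Add(3, Rational(3, 8)) = Rational(27, 8) ≈ 3.3750)
Function('H')(t) = -10 (Function('H')(t) = Mul(-5, 2) = -10)
Function('z')(F, g) = Add(72, Mul(-12, F)) (Function('z')(F, g) = Mul(Add(Mul(-4, Pow(2, -1)), -10), Add(-6, F)) = Mul(Add(Mul(-4, Rational(1, 2)), -10), Add(-6, F)) = Mul(Add(-2, -10), Add(-6, F)) = Mul(-12, Add(-6, F)) = Add(72, Mul(-12, F)))
Add(Mul(Mul(-7, Add(7, 2)), -12), Function('z')(6, 22)) = Add(Mul(Mul(-7, Add(7, 2)), -12), Add(72, Mul(-12, 6))) = Add(Mul(Mul(-7, 9), -12), Add(72, -72)) = Add(Mul(-63, -12), 0) = Add(756, 0) = 756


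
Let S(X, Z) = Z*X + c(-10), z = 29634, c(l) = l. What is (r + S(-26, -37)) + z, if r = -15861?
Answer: 14725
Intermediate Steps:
S(X, Z) = -10 + X*Z (S(X, Z) = Z*X - 10 = X*Z - 10 = -10 + X*Z)
(r + S(-26, -37)) + z = (-15861 + (-10 - 26*(-37))) + 29634 = (-15861 + (-10 + 962)) + 29634 = (-15861 + 952) + 29634 = -14909 + 29634 = 14725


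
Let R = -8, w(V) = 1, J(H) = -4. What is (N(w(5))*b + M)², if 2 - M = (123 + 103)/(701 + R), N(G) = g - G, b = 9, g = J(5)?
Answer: 901500625/480249 ≈ 1877.2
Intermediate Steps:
g = -4
N(G) = -4 - G
M = 1160/693 (M = 2 - (123 + 103)/(701 - 8) = 2 - 226/693 = 1160/693 ≈ 1.6739)
(N(w(5))*b + M)² = ((-4 - 1*1)*9 + 1160/693)² = ((-4 - 1)*9 + 1160/693)² = (-5*9 + 1160/693)² = (-45 + 1160/693)² = (-30025/693)² = 901500625/480249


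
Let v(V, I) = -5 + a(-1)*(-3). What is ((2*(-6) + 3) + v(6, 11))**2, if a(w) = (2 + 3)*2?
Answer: 1936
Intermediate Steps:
a(w) = 10 (a(w) = 5*2 = 10)
v(V, I) = -35 (v(V, I) = -5 + 10*(-3) = -5 - 30 = -35)
((2*(-6) + 3) + v(6, 11))**2 = ((2*(-6) + 3) - 35)**2 = ((-12 + 3) - 35)**2 = (-9 - 35)**2 = (-44)**2 = 1936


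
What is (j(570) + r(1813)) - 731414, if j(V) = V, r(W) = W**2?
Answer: 2556125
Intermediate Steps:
(j(570) + r(1813)) - 731414 = (570 + 1813**2) - 731414 = (570 + 3286969) - 731414 = 3287539 - 731414 = 2556125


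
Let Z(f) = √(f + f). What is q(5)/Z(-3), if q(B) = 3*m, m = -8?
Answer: 4*I*√6 ≈ 9.798*I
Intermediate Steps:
Z(f) = √2*√f (Z(f) = √(2*f) = √2*√f)
q(B) = -24 (q(B) = 3*(-8) = -24)
q(5)/Z(-3) = -24*(-I*√6/6) = -(-4)*I*√6 = 4*I*√6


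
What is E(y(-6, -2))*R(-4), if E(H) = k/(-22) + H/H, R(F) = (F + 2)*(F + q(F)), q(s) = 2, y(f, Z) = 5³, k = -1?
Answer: 46/11 ≈ 4.1818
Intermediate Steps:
y(f, Z) = 125
R(F) = (2 + F)² (R(F) = (F + 2)*(F + 2) = (2 + F)*(2 + F) = (2 + F)²)
E(H) = 23/22 (E(H) = -1/(-22) + H/H = -1*(-1/22) + 1 = 1/22 + 1 = 23/22)
E(y(-6, -2))*R(-4) = 23*(4 + (-4)² + 4*(-4))/22 = 23*(4 + 16 - 16)/22 = (23/22)*4 = 46/11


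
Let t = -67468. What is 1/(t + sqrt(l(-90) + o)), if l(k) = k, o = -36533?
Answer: -67468/4551967647 - I*sqrt(36623)/4551967647 ≈ -1.4822e-5 - 4.2041e-8*I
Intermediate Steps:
1/(t + sqrt(l(-90) + o)) = 1/(-67468 + sqrt(-90 - 36533)) = 1/(-67468 + sqrt(-36623)) = 1/(-67468 + I*sqrt(36623))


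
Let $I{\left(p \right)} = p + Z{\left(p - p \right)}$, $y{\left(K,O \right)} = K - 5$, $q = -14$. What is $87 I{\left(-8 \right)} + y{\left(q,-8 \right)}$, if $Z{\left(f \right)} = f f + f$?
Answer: $-715$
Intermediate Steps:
$y{\left(K,O \right)} = -5 + K$
$Z{\left(f \right)} = f + f^{2}$ ($Z{\left(f \right)} = f^{2} + f = f + f^{2}$)
$I{\left(p \right)} = p$ ($I{\left(p \right)} = p + \left(p - p\right) \left(1 + \left(p - p\right)\right) = p + 0 \left(1 + 0\right) = p + 0 \cdot 1 = p + 0 = p$)
$87 I{\left(-8 \right)} + y{\left(q,-8 \right)} = 87 \left(-8\right) - 19 = -696 - 19 = -715$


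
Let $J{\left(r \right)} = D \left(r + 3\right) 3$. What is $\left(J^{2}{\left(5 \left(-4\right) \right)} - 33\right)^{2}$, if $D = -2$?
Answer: $107557641$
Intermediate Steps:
$J{\left(r \right)} = -18 - 6 r$ ($J{\left(r \right)} = - 2 \left(r + 3\right) 3 = - 2 \left(3 + r\right) 3 = \left(-6 - 2 r\right) 3 = -18 - 6 r$)
$\left(J^{2}{\left(5 \left(-4\right) \right)} - 33\right)^{2} = \left(\left(-18 - 6 \cdot 5 \left(-4\right)\right)^{2} - 33\right)^{2} = \left(\left(-18 - -120\right)^{2} - 33\right)^{2} = \left(\left(-18 + 120\right)^{2} - 33\right)^{2} = \left(102^{2} - 33\right)^{2} = \left(10404 - 33\right)^{2} = 10371^{2} = 107557641$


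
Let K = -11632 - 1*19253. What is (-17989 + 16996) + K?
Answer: -31878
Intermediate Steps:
K = -30885 (K = -11632 - 19253 = -30885)
(-17989 + 16996) + K = (-17989 + 16996) - 30885 = -993 - 30885 = -31878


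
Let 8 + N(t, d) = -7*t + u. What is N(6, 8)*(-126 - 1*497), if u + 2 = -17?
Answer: 42987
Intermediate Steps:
u = -19 (u = -2 - 17 = -19)
N(t, d) = -27 - 7*t (N(t, d) = -8 + (-7*t - 19) = -8 + (-19 - 7*t) = -27 - 7*t)
N(6, 8)*(-126 - 1*497) = (-27 - 7*6)*(-126 - 1*497) = (-27 - 42)*(-126 - 497) = -69*(-623) = 42987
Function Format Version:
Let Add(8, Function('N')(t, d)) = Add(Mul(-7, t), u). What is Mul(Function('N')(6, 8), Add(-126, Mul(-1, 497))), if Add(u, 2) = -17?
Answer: 42987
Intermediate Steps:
u = -19 (u = Add(-2, -17) = -19)
Function('N')(t, d) = Add(-27, Mul(-7, t)) (Function('N')(t, d) = Add(-8, Add(Mul(-7, t), -19)) = Add(-8, Add(-19, Mul(-7, t))) = Add(-27, Mul(-7, t)))
Mul(Function('N')(6, 8), Add(-126, Mul(-1, 497))) = Mul(Add(-27, Mul(-7, 6)), Add(-126, Mul(-1, 497))) = Mul(Add(-27, -42), Add(-126, -497)) = Mul(-69, -623) = 42987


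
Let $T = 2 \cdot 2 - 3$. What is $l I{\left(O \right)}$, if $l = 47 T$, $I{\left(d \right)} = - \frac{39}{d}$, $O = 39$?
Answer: $-47$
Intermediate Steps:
$T = 1$ ($T = 4 - 3 = 1$)
$l = 47$ ($l = 47 \cdot 1 = 47$)
$l I{\left(O \right)} = 47 \left(- \frac{39}{39}\right) = 47 \left(\left(-39\right) \frac{1}{39}\right) = 47 \left(-1\right) = -47$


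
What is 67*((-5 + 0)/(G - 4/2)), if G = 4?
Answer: -335/2 ≈ -167.50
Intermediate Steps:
67*((-5 + 0)/(G - 4/2)) = 67*((-5 + 0)/(4 - 4/2)) = 67*(-5/(4 - 4*1/2)) = 67*(-5/(4 - 2)) = 67*(-5/2) = -335/2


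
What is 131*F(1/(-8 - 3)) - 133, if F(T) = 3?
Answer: 260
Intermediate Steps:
131*F(1/(-8 - 3)) - 133 = 131*3 - 133 = 393 - 133 = 260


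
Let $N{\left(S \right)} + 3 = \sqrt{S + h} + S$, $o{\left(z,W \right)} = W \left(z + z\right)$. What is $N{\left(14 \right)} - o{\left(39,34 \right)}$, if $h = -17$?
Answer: $-2641 + i \sqrt{3} \approx -2641.0 + 1.732 i$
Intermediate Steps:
$o{\left(z,W \right)} = 2 W z$ ($o{\left(z,W \right)} = W 2 z = 2 W z$)
$N{\left(S \right)} = -3 + S + \sqrt{-17 + S}$ ($N{\left(S \right)} = -3 + \left(\sqrt{S - 17} + S\right) = -3 + \left(\sqrt{-17 + S} + S\right) = -3 + \left(S + \sqrt{-17 + S}\right) = -3 + S + \sqrt{-17 + S}$)
$N{\left(14 \right)} - o{\left(39,34 \right)} = \left(-3 + 14 + \sqrt{-17 + 14}\right) - 2 \cdot 34 \cdot 39 = \left(-3 + 14 + \sqrt{-3}\right) - 2652 = \left(-3 + 14 + i \sqrt{3}\right) - 2652 = \left(11 + i \sqrt{3}\right) - 2652 = -2641 + i \sqrt{3}$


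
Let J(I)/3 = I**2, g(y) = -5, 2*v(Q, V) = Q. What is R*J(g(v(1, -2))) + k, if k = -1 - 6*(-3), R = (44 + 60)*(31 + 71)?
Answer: 795617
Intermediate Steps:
v(Q, V) = Q/2
J(I) = 3*I**2
R = 10608 (R = 104*102 = 10608)
k = 17 (k = -1 + 18 = 17)
R*J(g(v(1, -2))) + k = 10608*(3*(-5)**2) + 17 = 10608*(3*25) + 17 = 10608*75 + 17 = 795600 + 17 = 795617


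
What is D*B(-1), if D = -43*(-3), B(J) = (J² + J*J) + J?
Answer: 129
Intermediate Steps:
B(J) = J + 2*J² (B(J) = (J² + J²) + J = 2*J² + J = J + 2*J²)
D = 129
D*B(-1) = 129*(-(1 + 2*(-1))) = 129*(-(1 - 2)) = 129*(-1*(-1)) = 129*1 = 129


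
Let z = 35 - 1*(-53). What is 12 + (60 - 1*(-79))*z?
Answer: 12244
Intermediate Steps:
z = 88 (z = 35 + 53 = 88)
12 + (60 - 1*(-79))*z = 12 + (60 - 1*(-79))*88 = 12 + (60 + 79)*88 = 12 + 139*88 = 12 + 12232 = 12244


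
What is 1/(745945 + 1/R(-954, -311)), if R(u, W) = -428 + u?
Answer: 1382/1030895989 ≈ 1.3406e-6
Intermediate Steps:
1/(745945 + 1/R(-954, -311)) = 1/(745945 + 1/(-428 - 954)) = 1/(745945 + 1/(-1382)) = 1/(745945 - 1/1382) = 1/(1030895989/1382) = 1382/1030895989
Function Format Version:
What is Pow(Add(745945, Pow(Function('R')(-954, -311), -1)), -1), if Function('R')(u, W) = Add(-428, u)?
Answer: Rational(1382, 1030895989) ≈ 1.3406e-6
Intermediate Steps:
Pow(Add(745945, Pow(Function('R')(-954, -311), -1)), -1) = Pow(Add(745945, Pow(Add(-428, -954), -1)), -1) = Pow(Add(745945, Pow(-1382, -1)), -1) = Pow(Add(745945, Rational(-1, 1382)), -1) = Pow(Rational(1030895989, 1382), -1) = Rational(1382, 1030895989)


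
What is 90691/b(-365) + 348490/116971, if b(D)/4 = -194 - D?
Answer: 10846584121/80008164 ≈ 135.57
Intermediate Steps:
b(D) = -776 - 4*D (b(D) = 4*(-194 - D) = -776 - 4*D)
90691/b(-365) + 348490/116971 = 90691/(-776 - 4*(-365)) + 348490/116971 = 90691/(-776 + 1460) + 348490*(1/116971) = 90691/684 + 348490/116971 = 10846584121/80008164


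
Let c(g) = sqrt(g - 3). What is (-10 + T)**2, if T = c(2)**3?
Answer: (10 + I)**2 ≈ 99.0 + 20.0*I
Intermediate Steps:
c(g) = sqrt(-3 + g)
T = -I (T = (sqrt(-3 + 2))**3 = (sqrt(-1))**3 = I**3 = -I ≈ -1.0*I)
(-10 + T)**2 = (-10 - I)**2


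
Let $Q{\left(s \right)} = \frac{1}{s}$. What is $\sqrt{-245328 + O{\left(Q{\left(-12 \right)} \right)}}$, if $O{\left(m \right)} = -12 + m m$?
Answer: $\frac{i \sqrt{35328959}}{12} \approx 495.32 i$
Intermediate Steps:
$O{\left(m \right)} = -12 + m^{2}$
$\sqrt{-245328 + O{\left(Q{\left(-12 \right)} \right)}} = \sqrt{-245328 - \left(12 - \left(\frac{1}{-12}\right)^{2}\right)} = \sqrt{-245328 - \left(12 - \left(- \frac{1}{12}\right)^{2}\right)} = \sqrt{-245328 + \left(-12 + \frac{1}{144}\right)} = \sqrt{-245328 - \frac{1727}{144}} = \sqrt{- \frac{35328959}{144}} = \frac{i \sqrt{35328959}}{12}$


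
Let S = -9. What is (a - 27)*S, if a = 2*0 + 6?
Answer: 189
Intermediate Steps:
a = 6 (a = 0 + 6 = 6)
(a - 27)*S = (6 - 27)*(-9) = -21*(-9) = 189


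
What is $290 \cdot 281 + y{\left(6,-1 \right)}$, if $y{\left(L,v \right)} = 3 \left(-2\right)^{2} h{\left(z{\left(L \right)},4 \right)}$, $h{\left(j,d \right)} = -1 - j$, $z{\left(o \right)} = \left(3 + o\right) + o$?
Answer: $81298$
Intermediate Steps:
$z{\left(o \right)} = 3 + 2 o$
$y{\left(L,v \right)} = -48 - 24 L$ ($y{\left(L,v \right)} = 3 \left(-2\right)^{2} \left(-1 - \left(3 + 2 L\right)\right) = 3 \cdot 4 \left(-1 - \left(3 + 2 L\right)\right) = 12 \left(-4 - 2 L\right) = -48 - 24 L$)
$290 \cdot 281 + y{\left(6,-1 \right)} = 290 \cdot 281 - 192 = 81490 - 192 = 81298$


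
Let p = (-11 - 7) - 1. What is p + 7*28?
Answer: 177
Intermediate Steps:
p = -19 (p = -18 - 1 = -19)
p + 7*28 = -19 + 7*28 = -19 + 196 = 177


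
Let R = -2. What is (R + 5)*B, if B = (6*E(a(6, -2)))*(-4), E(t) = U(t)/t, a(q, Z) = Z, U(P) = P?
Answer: -72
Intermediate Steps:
E(t) = 1 (E(t) = t/t = 1)
B = -24 (B = (6*1)*(-4) = 6*(-4) = -24)
(R + 5)*B = (-2 + 5)*(-24) = 3*(-24) = -72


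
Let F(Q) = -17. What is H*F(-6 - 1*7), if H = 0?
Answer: 0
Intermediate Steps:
H*F(-6 - 1*7) = 0*(-17) = 0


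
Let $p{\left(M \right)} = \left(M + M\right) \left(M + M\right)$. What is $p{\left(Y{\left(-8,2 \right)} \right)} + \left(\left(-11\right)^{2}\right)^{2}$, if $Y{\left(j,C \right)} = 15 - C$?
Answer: $15317$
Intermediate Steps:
$p{\left(M \right)} = 4 M^{2}$ ($p{\left(M \right)} = 2 M 2 M = 4 M^{2}$)
$p{\left(Y{\left(-8,2 \right)} \right)} + \left(\left(-11\right)^{2}\right)^{2} = 4 \left(15 - 2\right)^{2} + \left(\left(-11\right)^{2}\right)^{2} = 4 \left(15 - 2\right)^{2} + 121^{2} = 4 \cdot 13^{2} + 14641 = 4 \cdot 169 + 14641 = 676 + 14641 = 15317$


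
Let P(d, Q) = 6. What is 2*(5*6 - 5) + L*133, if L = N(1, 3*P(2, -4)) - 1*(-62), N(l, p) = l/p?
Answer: 149461/18 ≈ 8303.4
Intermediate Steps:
L = 1117/18 (L = 1/(3*6) - 1*(-62) = 1/18 + 62 = 1117/18 ≈ 62.056)
2*(5*6 - 5) + L*133 = 2*(5*6 - 5) + (1117/18)*133 = 2*(30 - 5) + 148561/18 = 2*25 + 148561/18 = 50 + 148561/18 = 149461/18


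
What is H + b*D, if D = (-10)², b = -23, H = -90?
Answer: -2390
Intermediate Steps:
D = 100
H + b*D = -90 - 23*100 = -90 - 2300 = -2390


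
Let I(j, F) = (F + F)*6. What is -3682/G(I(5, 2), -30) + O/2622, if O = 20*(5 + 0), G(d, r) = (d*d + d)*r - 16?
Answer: 2863951/11809488 ≈ 0.24251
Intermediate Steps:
I(j, F) = 12*F (I(j, F) = (2*F)*6 = 12*F)
G(d, r) = -16 + r*(d + d²) (G(d, r) = (d² + d)*r - 16 = (d + d²)*r - 16 = r*(d + d²) - 16 = -16 + r*(d + d²))
O = 100 (O = 20*5 = 100)
-3682/G(I(5, 2), -30) + O/2622 = -3682/(-16 + (12*2)*(-30) - 30*(12*2)²) + 100/2622 = -3682/(-16 + 24*(-30) - 30*24²) + 100*(1/2622) = -3682/(-16 - 720 - 30*576) + 50/1311 = -3682/(-16 - 720 - 17280) + 50/1311 = -3682/(-18016) + 50/1311 = -3682*(-1/18016) + 50/1311 = 1841/9008 + 50/1311 = 2863951/11809488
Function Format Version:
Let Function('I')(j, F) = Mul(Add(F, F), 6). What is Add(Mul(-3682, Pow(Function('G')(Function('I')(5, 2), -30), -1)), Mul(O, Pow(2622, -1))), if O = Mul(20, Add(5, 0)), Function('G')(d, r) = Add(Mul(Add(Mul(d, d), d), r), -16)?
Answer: Rational(2863951, 11809488) ≈ 0.24251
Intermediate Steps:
Function('I')(j, F) = Mul(12, F) (Function('I')(j, F) = Mul(Mul(2, F), 6) = Mul(12, F))
Function('G')(d, r) = Add(-16, Mul(r, Add(d, Pow(d, 2)))) (Function('G')(d, r) = Add(Mul(Add(Pow(d, 2), d), r), -16) = Add(Mul(Add(d, Pow(d, 2)), r), -16) = Add(Mul(r, Add(d, Pow(d, 2))), -16) = Add(-16, Mul(r, Add(d, Pow(d, 2)))))
O = 100 (O = Mul(20, 5) = 100)
Add(Mul(-3682, Pow(Function('G')(Function('I')(5, 2), -30), -1)), Mul(O, Pow(2622, -1))) = Add(Mul(-3682, Pow(Add(-16, Mul(Mul(12, 2), -30), Mul(-30, Pow(Mul(12, 2), 2))), -1)), Mul(100, Pow(2622, -1))) = Add(Mul(-3682, Pow(Add(-16, Mul(24, -30), Mul(-30, Pow(24, 2))), -1)), Mul(100, Rational(1, 2622))) = Add(Mul(-3682, Pow(Add(-16, -720, Mul(-30, 576)), -1)), Rational(50, 1311)) = Add(Mul(-3682, Pow(Add(-16, -720, -17280), -1)), Rational(50, 1311)) = Add(Mul(-3682, Pow(-18016, -1)), Rational(50, 1311)) = Add(Mul(-3682, Rational(-1, 18016)), Rational(50, 1311)) = Add(Rational(1841, 9008), Rational(50, 1311)) = Rational(2863951, 11809488)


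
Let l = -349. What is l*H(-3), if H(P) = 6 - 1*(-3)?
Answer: -3141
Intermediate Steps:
H(P) = 9 (H(P) = 6 + 3 = 9)
l*H(-3) = -349*9 = -3141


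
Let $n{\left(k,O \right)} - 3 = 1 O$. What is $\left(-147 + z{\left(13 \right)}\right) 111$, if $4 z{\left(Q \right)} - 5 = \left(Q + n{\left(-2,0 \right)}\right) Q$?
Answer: $- \frac{41625}{4} \approx -10406.0$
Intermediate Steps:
$n{\left(k,O \right)} = 3 + O$ ($n{\left(k,O \right)} = 3 + 1 O = 3 + O$)
$z{\left(Q \right)} = \frac{5}{4} + \frac{Q \left(3 + Q\right)}{4}$ ($z{\left(Q \right)} = \frac{5}{4} + \frac{\left(Q + \left(3 + 0\right)\right) Q}{4} = \frac{5}{4} + \frac{\left(Q + 3\right) Q}{4} = \frac{5}{4} + \frac{\left(3 + Q\right) Q}{4} = \frac{5}{4} + \frac{Q \left(3 + Q\right)}{4}$)
$\left(-147 + z{\left(13 \right)}\right) 111 = \left(-147 + \left(\frac{5}{4} + \frac{13^{2}}{4} + \frac{3}{4} \cdot 13\right)\right) 111 = \left(-147 + \left(\frac{5}{4} + \frac{1}{4} \cdot 169 + \frac{39}{4}\right)\right) 111 = \left(-147 + \left(\frac{5}{4} + \frac{169}{4} + \frac{39}{4}\right)\right) 111 = \left(-147 + \frac{213}{4}\right) 111 = \left(- \frac{375}{4}\right) 111 = - \frac{41625}{4}$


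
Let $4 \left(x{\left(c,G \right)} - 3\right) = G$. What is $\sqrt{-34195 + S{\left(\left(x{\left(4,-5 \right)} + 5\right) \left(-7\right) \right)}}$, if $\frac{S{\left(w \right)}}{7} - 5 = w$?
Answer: $\frac{i \sqrt{137963}}{2} \approx 185.72 i$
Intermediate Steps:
$x{\left(c,G \right)} = 3 + \frac{G}{4}$
$S{\left(w \right)} = 35 + 7 w$
$\sqrt{-34195 + S{\left(\left(x{\left(4,-5 \right)} + 5\right) \left(-7\right) \right)}} = \sqrt{-34195 + \left(35 + 7 \left(\left(3 + \frac{1}{4} \left(-5\right)\right) + 5\right) \left(-7\right)\right)} = \sqrt{-34195 + \left(35 + 7 \left(\left(3 - \frac{5}{4}\right) + 5\right) \left(-7\right)\right)} = \sqrt{-34195 + \left(35 + 7 \left(\frac{7}{4} + 5\right) \left(-7\right)\right)} = \sqrt{-34195 + \left(35 + 7 \cdot \frac{27}{4} \left(-7\right)\right)} = \sqrt{-34195 + \left(35 + 7 \left(- \frac{189}{4}\right)\right)} = \sqrt{-34195 + \left(35 - \frac{1323}{4}\right)} = \sqrt{-34195 - \frac{1183}{4}} = \sqrt{- \frac{137963}{4}} = \frac{i \sqrt{137963}}{2}$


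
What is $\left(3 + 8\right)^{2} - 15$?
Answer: $106$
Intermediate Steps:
$\left(3 + 8\right)^{2} - 15 = 11^{2} + \left(-125 + 110\right) = 121 - 15 = 106$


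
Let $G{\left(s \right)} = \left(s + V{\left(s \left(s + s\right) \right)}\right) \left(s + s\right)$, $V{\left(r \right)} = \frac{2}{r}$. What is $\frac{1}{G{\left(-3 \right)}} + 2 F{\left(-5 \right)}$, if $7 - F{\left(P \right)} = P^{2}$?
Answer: $- \frac{1869}{52} \approx -35.942$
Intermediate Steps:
$G{\left(s \right)} = 2 s \left(s + \frac{1}{s^{2}}\right)$ ($G{\left(s \right)} = \left(s + \frac{2}{s \left(s + s\right)}\right) \left(s + s\right) = \left(s + \frac{2}{s 2 s}\right) 2 s = \left(s + \frac{2}{2 s^{2}}\right) 2 s = \left(s + 2 \frac{1}{2 s^{2}}\right) 2 s = \left(s + \frac{1}{s^{2}}\right) 2 s = 2 s \left(s + \frac{1}{s^{2}}\right)$)
$F{\left(P \right)} = 7 - P^{2}$
$\frac{1}{G{\left(-3 \right)}} + 2 F{\left(-5 \right)} = \frac{1}{2 \frac{1}{-3} \left(1 + \left(-3\right)^{3}\right)} + 2 \left(7 - \left(-5\right)^{2}\right) = \frac{1}{2 \left(- \frac{1}{3}\right) \left(1 - 27\right)} + 2 \left(7 - 25\right) = \frac{1}{2 \left(- \frac{1}{3}\right) \left(-26\right)} + 2 \left(7 - 25\right) = \frac{1}{\frac{52}{3}} + 2 \left(-18\right) = \frac{3}{52} - 36 = - \frac{1869}{52}$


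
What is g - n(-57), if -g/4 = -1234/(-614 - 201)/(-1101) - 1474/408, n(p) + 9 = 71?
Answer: -241748571/5084785 ≈ -47.544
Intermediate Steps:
n(p) = 62 (n(p) = -9 + 71 = 62)
g = 73508099/5084785 (g = -4*(-1234/(-614 - 201)/(-1101) - 1474/408) = -4*(-1234/(-815)*(-1/1101) - 1474*1/408) = -4*(-1234*(-1/815)*(-1/1101) - 737/204) = -4*((1234/815)*(-1/1101) - 737/204) = -4*(-1234/897315 - 737/204) = -4*(-73508099/20339140) = 73508099/5084785 ≈ 14.456)
g - n(-57) = 73508099/5084785 - 1*62 = 73508099/5084785 - 62 = -241748571/5084785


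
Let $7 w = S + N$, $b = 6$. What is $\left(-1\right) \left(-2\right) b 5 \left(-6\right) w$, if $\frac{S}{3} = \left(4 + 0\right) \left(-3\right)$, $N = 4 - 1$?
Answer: $\frac{11880}{7} \approx 1697.1$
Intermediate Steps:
$N = 3$ ($N = 4 - 1 = 3$)
$S = -36$ ($S = 3 \left(4 + 0\right) \left(-3\right) = 3 \cdot 4 \left(-3\right) = 3 \left(-12\right) = -36$)
$w = - \frac{33}{7}$ ($w = \frac{-36 + 3}{7} = \frac{1}{7} \left(-33\right) = - \frac{33}{7} \approx -4.7143$)
$\left(-1\right) \left(-2\right) b 5 \left(-6\right) w = \left(-1\right) \left(-2\right) 6 \cdot 5 \left(-6\right) \left(- \frac{33}{7}\right) = 2 \cdot 6 \cdot 5 \left(-6\right) \left(- \frac{33}{7}\right) = 12 \cdot 5 \left(-6\right) \left(- \frac{33}{7}\right) = 60 \left(-6\right) \left(- \frac{33}{7}\right) = \left(-360\right) \left(- \frac{33}{7}\right) = \frac{11880}{7}$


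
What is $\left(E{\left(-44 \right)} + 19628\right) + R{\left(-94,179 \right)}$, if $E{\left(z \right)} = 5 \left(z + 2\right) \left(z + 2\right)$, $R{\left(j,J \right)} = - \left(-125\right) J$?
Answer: $50823$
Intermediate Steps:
$R{\left(j,J \right)} = 125 J$
$E{\left(z \right)} = \left(2 + z\right) \left(10 + 5 z\right)$ ($E{\left(z \right)} = 5 \left(2 + z\right) \left(2 + z\right) = \left(10 + 5 z\right) \left(2 + z\right) = \left(2 + z\right) \left(10 + 5 z\right)$)
$\left(E{\left(-44 \right)} + 19628\right) + R{\left(-94,179 \right)} = \left(\left(20 + 5 \left(-44\right)^{2} + 20 \left(-44\right)\right) + 19628\right) + 125 \cdot 179 = \left(\left(20 + 5 \cdot 1936 - 880\right) + 19628\right) + 22375 = \left(\left(20 + 9680 - 880\right) + 19628\right) + 22375 = \left(8820 + 19628\right) + 22375 = 28448 + 22375 = 50823$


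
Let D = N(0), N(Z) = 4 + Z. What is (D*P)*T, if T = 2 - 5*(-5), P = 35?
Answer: 3780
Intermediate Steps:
D = 4 (D = 4 + 0 = 4)
T = 27 (T = 2 + 25 = 27)
(D*P)*T = (4*35)*27 = 140*27 = 3780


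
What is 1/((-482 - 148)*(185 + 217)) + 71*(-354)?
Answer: -6365436841/253260 ≈ -25134.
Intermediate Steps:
1/((-482 - 148)*(185 + 217)) + 71*(-354) = 1/(-630*402) - 25134 = -1/630*1/402 - 25134 = -1/253260 - 25134 = -6365436841/253260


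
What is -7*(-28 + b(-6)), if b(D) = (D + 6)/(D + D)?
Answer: 196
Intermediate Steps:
b(D) = (6 + D)/(2*D) (b(D) = (6 + D)/((2*D)) = (6 + D)*(1/(2*D)) = (6 + D)/(2*D))
-7*(-28 + b(-6)) = -7*(-28 + (½)*(6 - 6)/(-6)) = -7*(-28 + (½)*(-⅙)*0) = -7*(-28 + 0) = -7*(-28) = 196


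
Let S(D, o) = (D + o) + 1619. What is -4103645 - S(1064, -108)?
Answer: -4106220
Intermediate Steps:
S(D, o) = 1619 + D + o
-4103645 - S(1064, -108) = -4103645 - (1619 + 1064 - 108) = -4103645 - 1*2575 = -4103645 - 2575 = -4106220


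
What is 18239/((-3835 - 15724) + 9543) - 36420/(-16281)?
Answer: 22611187/54356832 ≈ 0.41598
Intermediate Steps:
18239/((-3835 - 15724) + 9543) - 36420/(-16281) = 18239/(-19559 + 9543) - 36420*(-1/16281) = 18239/(-10016) + 12140/5427 = 18239*(-1/10016) + 12140/5427 = -18239/10016 + 12140/5427 = 22611187/54356832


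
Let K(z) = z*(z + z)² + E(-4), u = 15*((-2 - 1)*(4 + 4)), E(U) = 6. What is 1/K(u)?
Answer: -1/186623994 ≈ -5.3584e-9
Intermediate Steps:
u = -360 (u = 15*(-3*8) = 15*(-24) = -360)
K(z) = 6 + 4*z³ (K(z) = z*(z + z)² + 6 = z*(2*z)² + 6 = z*(4*z²) + 6 = 4*z³ + 6 = 6 + 4*z³)
1/K(u) = 1/(6 + 4*(-360)³) = 1/(6 + 4*(-46656000)) = 1/(6 - 186624000) = 1/(-186623994) = -1/186623994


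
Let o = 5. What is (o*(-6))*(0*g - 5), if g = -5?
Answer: 150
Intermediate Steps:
(o*(-6))*(0*g - 5) = (5*(-6))*(0*(-5) - 5) = -30*(0 - 5) = -30*(-5) = 150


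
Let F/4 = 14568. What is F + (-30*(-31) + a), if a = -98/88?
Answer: 2604839/44 ≈ 59201.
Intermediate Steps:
a = -49/44 (a = -98*1/88 = -49/44 ≈ -1.1136)
F = 58272 (F = 4*14568 = 58272)
F + (-30*(-31) + a) = 58272 + (-30*(-31) - 49/44) = 58272 + (930 - 49/44) = 58272 + 40871/44 = 2604839/44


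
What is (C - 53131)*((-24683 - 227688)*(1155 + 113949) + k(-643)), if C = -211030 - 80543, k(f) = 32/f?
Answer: 6438536480003710976/643 ≈ 1.0013e+16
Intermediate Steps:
C = -291573
(C - 53131)*((-24683 - 227688)*(1155 + 113949) + k(-643)) = (-291573 - 53131)*((-24683 - 227688)*(1155 + 113949) + 32/(-643)) = -344704*(-252371*115104 + 32*(-1/643)) = -344704*(-29048911584 - 32/643) = -344704*(-18678450148544/643) = 6438536480003710976/643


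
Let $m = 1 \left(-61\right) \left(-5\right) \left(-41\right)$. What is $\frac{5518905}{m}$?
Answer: $- \frac{1103781}{2501} \approx -441.34$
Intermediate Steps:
$m = -12505$ ($m = \left(-61\right) \left(-5\right) \left(-41\right) = 305 \left(-41\right) = -12505$)
$\frac{5518905}{m} = \frac{5518905}{-12505} = 5518905 \left(- \frac{1}{12505}\right) = - \frac{1103781}{2501}$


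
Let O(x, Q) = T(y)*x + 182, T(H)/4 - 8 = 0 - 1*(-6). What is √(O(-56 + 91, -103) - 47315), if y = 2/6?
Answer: I*√45173 ≈ 212.54*I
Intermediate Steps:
y = ⅓ (y = 2*(⅙) = ⅓ ≈ 0.33333)
T(H) = 56 (T(H) = 32 + 4*(0 - 1*(-6)) = 32 + 4*(0 + 6) = 32 + 4*6 = 32 + 24 = 56)
O(x, Q) = 182 + 56*x (O(x, Q) = 56*x + 182 = 182 + 56*x)
√(O(-56 + 91, -103) - 47315) = √((182 + 56*(-56 + 91)) - 47315) = √((182 + 56*35) - 47315) = √((182 + 1960) - 47315) = √(2142 - 47315) = √(-45173) = I*√45173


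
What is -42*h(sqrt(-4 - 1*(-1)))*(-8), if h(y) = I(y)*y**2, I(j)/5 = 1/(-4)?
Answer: 1260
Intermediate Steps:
I(j) = -5/4 (I(j) = 5/(-4) = 5*(-1/4) = -5/4)
h(y) = -5*y**2/4
-42*h(sqrt(-4 - 1*(-1)))*(-8) = -(-105)*(sqrt(-4 - 1*(-1)))**2/2*(-8) = -(-105)*(sqrt(-4 + 1))**2/2*(-8) = -(-105)*(sqrt(-3))**2/2*(-8) = -(-105)*(I*sqrt(3))**2/2*(-8) = -(-105)*(-3)/2*(-8) = -42*15/4*(-8) = -315/2*(-8) = 1260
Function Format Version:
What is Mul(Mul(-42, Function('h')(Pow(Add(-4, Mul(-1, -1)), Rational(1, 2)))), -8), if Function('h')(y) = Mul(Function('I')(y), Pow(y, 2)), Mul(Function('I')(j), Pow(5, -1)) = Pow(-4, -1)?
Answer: 1260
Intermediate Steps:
Function('I')(j) = Rational(-5, 4) (Function('I')(j) = Mul(5, Pow(-4, -1)) = Mul(5, Rational(-1, 4)) = Rational(-5, 4))
Function('h')(y) = Mul(Rational(-5, 4), Pow(y, 2))
Mul(Mul(-42, Function('h')(Pow(Add(-4, Mul(-1, -1)), Rational(1, 2)))), -8) = Mul(Mul(-42, Mul(Rational(-5, 4), Pow(Pow(Add(-4, Mul(-1, -1)), Rational(1, 2)), 2))), -8) = Mul(Mul(-42, Mul(Rational(-5, 4), Pow(Pow(Add(-4, 1), Rational(1, 2)), 2))), -8) = Mul(Mul(-42, Mul(Rational(-5, 4), Pow(Pow(-3, Rational(1, 2)), 2))), -8) = Mul(Mul(-42, Mul(Rational(-5, 4), Pow(Mul(I, Pow(3, Rational(1, 2))), 2))), -8) = Mul(Mul(-42, Mul(Rational(-5, 4), -3)), -8) = Mul(Mul(-42, Rational(15, 4)), -8) = Mul(Rational(-315, 2), -8) = 1260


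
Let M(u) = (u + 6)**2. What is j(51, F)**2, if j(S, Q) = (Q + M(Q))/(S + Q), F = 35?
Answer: 736164/1849 ≈ 398.14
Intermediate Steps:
M(u) = (6 + u)**2
j(S, Q) = (Q + (6 + Q)**2)/(Q + S) (j(S, Q) = (Q + (6 + Q)**2)/(S + Q) = (Q + (6 + Q)**2)/(Q + S))
j(51, F)**2 = ((35 + (6 + 35)**2)/(35 + 51))**2 = ((35 + 41**2)/86)**2 = ((35 + 1681)/86)**2 = ((1/86)*1716)**2 = (858/43)**2 = 736164/1849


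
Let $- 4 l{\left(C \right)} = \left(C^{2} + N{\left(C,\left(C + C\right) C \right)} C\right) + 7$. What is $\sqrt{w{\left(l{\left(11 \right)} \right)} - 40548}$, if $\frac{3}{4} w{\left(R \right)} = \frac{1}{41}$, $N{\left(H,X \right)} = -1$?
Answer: $\frac{10 i \sqrt{6134502}}{123} \approx 201.37 i$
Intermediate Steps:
$l{\left(C \right)} = - \frac{7}{4} - \frac{C^{2}}{4} + \frac{C}{4}$ ($l{\left(C \right)} = - \frac{\left(C^{2} - C\right) + 7}{4} = - \frac{7 + C^{2} - C}{4} = - \frac{7}{4} - \frac{C^{2}}{4} + \frac{C}{4}$)
$w{\left(R \right)} = \frac{4}{123}$ ($w{\left(R \right)} = \frac{4}{3 \cdot 41} = \frac{4}{3} \cdot \frac{1}{41} = \frac{4}{123}$)
$\sqrt{w{\left(l{\left(11 \right)} \right)} - 40548} = \sqrt{\frac{4}{123} - 40548} = \sqrt{- \frac{4987400}{123}} = \frac{10 i \sqrt{6134502}}{123}$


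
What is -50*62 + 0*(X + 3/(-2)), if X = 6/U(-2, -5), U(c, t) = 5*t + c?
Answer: -3100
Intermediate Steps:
U(c, t) = c + 5*t
X = -2/9 (X = 6/(-2 + 5*(-5)) = 6/(-2 - 25) = 6/(-27) = 6*(-1/27) = -2/9 ≈ -0.22222)
-50*62 + 0*(X + 3/(-2)) = -50*62 + 0*(-2/9 + 3/(-2)) = -3100 + 0*(-2/9 + 3*(-½)) = -3100 + 0*(-2/9 - 3/2) = -3100 + 0*(-31/18) = -3100 + 0 = -3100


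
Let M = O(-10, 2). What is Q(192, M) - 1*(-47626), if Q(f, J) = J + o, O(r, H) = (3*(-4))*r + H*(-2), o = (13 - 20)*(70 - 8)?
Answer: 47308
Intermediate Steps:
o = -434 (o = -7*62 = -434)
O(r, H) = -12*r - 2*H
M = 116 (M = -12*(-10) - 2*2 = 120 - 4 = 116)
Q(f, J) = -434 + J (Q(f, J) = J - 434 = -434 + J)
Q(192, M) - 1*(-47626) = (-434 + 116) - 1*(-47626) = -318 + 47626 = 47308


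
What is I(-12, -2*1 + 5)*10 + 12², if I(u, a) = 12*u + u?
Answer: -1416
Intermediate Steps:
I(u, a) = 13*u
I(-12, -2*1 + 5)*10 + 12² = (13*(-12))*10 + 12² = -156*10 + 144 = -1560 + 144 = -1416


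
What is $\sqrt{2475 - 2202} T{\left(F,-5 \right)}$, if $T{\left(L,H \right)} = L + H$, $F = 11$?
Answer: $6 \sqrt{273} \approx 99.136$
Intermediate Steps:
$T{\left(L,H \right)} = H + L$
$\sqrt{2475 - 2202} T{\left(F,-5 \right)} = \sqrt{2475 - 2202} \left(-5 + 11\right) = \sqrt{273} \cdot 6 = 6 \sqrt{273}$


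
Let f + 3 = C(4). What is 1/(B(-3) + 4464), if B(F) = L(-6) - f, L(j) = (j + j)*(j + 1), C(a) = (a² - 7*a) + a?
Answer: 1/4535 ≈ 0.00022051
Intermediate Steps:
C(a) = a² - 6*a
L(j) = 2*j*(1 + j) (L(j) = (2*j)*(1 + j) = 2*j*(1 + j))
f = -11 (f = -3 + 4*(-6 + 4) = -3 + 4*(-2) = -3 - 8 = -11)
B(F) = 71 (B(F) = 2*(-6)*(1 - 6) - 1*(-11) = 2*(-6)*(-5) + 11 = 60 + 11 = 71)
1/(B(-3) + 4464) = 1/(71 + 4464) = 1/4535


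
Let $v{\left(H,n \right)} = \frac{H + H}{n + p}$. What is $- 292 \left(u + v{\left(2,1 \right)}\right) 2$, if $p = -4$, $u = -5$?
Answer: $\frac{11096}{3} \approx 3698.7$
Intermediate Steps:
$v{\left(H,n \right)} = \frac{2 H}{-4 + n}$ ($v{\left(H,n \right)} = \frac{H + H}{n - 4} = \frac{2 H}{-4 + n}$)
$- 292 \left(u + v{\left(2,1 \right)}\right) 2 = - 292 \left(-5 + 2 \cdot 2 \frac{1}{-4 + 1}\right) 2 = - 292 \left(-5 + 2 \cdot 2 \frac{1}{-3}\right) 2 = - 292 \left(-5 + 2 \cdot 2 \left(- \frac{1}{3}\right)\right) 2 = - 292 \left(-5 - \frac{4}{3}\right) 2 = - 292 \left(\left(- \frac{19}{3}\right) 2\right) = \left(-292\right) \left(- \frac{38}{3}\right) = \frac{11096}{3}$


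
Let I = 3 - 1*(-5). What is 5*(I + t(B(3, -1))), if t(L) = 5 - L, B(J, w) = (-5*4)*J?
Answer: 365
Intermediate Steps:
B(J, w) = -20*J
I = 8 (I = 3 + 5 = 8)
5*(I + t(B(3, -1))) = 5*(8 + (5 - (-20)*3)) = 5*(8 + (5 - 1*(-60))) = 5*(8 + (5 + 60)) = 5*(8 + 65) = 5*73 = 365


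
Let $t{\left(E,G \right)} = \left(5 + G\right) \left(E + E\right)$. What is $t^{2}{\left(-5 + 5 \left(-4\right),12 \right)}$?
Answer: $722500$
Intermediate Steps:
$t{\left(E,G \right)} = 2 E \left(5 + G\right)$ ($t{\left(E,G \right)} = \left(5 + G\right) 2 E = 2 E \left(5 + G\right)$)
$t^{2}{\left(-5 + 5 \left(-4\right),12 \right)} = \left(2 \left(-5 + 5 \left(-4\right)\right) \left(5 + 12\right)\right)^{2} = \left(2 \left(-5 - 20\right) 17\right)^{2} = \left(2 \left(-25\right) 17\right)^{2} = \left(-850\right)^{2} = 722500$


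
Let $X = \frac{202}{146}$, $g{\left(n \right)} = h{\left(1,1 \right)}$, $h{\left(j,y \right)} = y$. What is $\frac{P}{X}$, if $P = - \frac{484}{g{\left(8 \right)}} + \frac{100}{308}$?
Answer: $- \frac{2718739}{7777} \approx -349.59$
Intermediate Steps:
$g{\left(n \right)} = 1$
$X = \frac{101}{73}$ ($X = 202 \cdot \frac{1}{146} = \frac{101}{73} \approx 1.3836$)
$P = - \frac{37243}{77}$ ($P = - \frac{484}{1} + \frac{100}{308} = \left(-484\right) 1 + 100 \cdot \frac{1}{308} = -484 + \frac{25}{77} = - \frac{37243}{77} \approx -483.68$)
$\frac{P}{X} = - \frac{37243}{77 \cdot \frac{101}{73}} = \left(- \frac{37243}{77}\right) \frac{73}{101} = - \frac{2718739}{7777}$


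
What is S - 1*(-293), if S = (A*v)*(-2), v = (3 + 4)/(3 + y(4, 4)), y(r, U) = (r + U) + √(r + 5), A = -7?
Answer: 300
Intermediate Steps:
y(r, U) = U + r + √(5 + r) (y(r, U) = (U + r) + √(5 + r) = U + r + √(5 + r))
v = ½ (v = (3 + 4)/(3 + (4 + 4 + √(5 + 4))) = 7/(3 + (4 + 4 + √9)) = 7/(3 + (4 + 4 + 3)) = 7/(3 + 11) = 7/14 = 7*(1/14) = ½ ≈ 0.50000)
S = 7 (S = -7*½*(-2) = -7/2*(-2) = 7)
S - 1*(-293) = 7 - 1*(-293) = 7 + 293 = 300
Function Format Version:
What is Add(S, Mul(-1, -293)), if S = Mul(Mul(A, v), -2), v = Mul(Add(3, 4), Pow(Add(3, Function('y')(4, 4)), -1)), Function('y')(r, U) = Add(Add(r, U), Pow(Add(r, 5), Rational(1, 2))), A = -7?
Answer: 300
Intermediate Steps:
Function('y')(r, U) = Add(U, r, Pow(Add(5, r), Rational(1, 2))) (Function('y')(r, U) = Add(Add(U, r), Pow(Add(5, r), Rational(1, 2))) = Add(U, r, Pow(Add(5, r), Rational(1, 2))))
v = Rational(1, 2) (v = Mul(Add(3, 4), Pow(Add(3, Add(4, 4, Pow(Add(5, 4), Rational(1, 2)))), -1)) = Mul(7, Pow(Add(3, Add(4, 4, Pow(9, Rational(1, 2)))), -1)) = Mul(7, Pow(Add(3, Add(4, 4, 3)), -1)) = Mul(7, Pow(Add(3, 11), -1)) = Mul(7, Pow(14, -1)) = Mul(7, Rational(1, 14)) = Rational(1, 2) ≈ 0.50000)
S = 7 (S = Mul(Mul(-7, Rational(1, 2)), -2) = Mul(Rational(-7, 2), -2) = 7)
Add(S, Mul(-1, -293)) = Add(7, Mul(-1, -293)) = Add(7, 293) = 300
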